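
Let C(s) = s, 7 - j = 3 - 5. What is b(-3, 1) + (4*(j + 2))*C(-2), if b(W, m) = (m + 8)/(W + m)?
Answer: -185/2 ≈ -92.500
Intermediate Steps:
j = 9 (j = 7 - (3 - 5) = 7 - 1*(-2) = 7 + 2 = 9)
b(W, m) = (8 + m)/(W + m)
b(-3, 1) + (4*(j + 2))*C(-2) = (8 + 1)/(-3 + 1) + (4*(9 + 2))*(-2) = 9/(-2) + (4*11)*(-2) = -1/2*9 + 44*(-2) = -9/2 - 88 = -185/2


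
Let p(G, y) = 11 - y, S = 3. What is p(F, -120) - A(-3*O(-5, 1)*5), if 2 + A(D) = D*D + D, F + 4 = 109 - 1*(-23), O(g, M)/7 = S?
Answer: -98777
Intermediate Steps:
O(g, M) = 21 (O(g, M) = 7*3 = 21)
F = 128 (F = -4 + (109 - 1*(-23)) = -4 + (109 + 23) = -4 + 132 = 128)
A(D) = -2 + D + D² (A(D) = -2 + (D*D + D) = -2 + (D² + D) = -2 + (D + D²) = -2 + D + D²)
p(F, -120) - A(-3*O(-5, 1)*5) = (11 - 1*(-120)) - (-2 - 3*21*5 + (-3*21*5)²) = (11 + 120) - (-2 - 63*5 + (-63*5)²) = 131 - (-2 - 315 + (-315)²) = 131 - (-2 - 315 + 99225) = 131 - 1*98908 = 131 - 98908 = -98777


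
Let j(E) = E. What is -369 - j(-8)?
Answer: -361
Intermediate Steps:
-369 - j(-8) = -369 - 1*(-8) = -369 + 8 = -361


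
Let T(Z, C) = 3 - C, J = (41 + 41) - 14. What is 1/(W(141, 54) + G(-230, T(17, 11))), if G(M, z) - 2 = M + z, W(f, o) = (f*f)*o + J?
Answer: 1/1073406 ≈ 9.3161e-7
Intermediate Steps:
J = 68 (J = 82 - 14 = 68)
W(f, o) = 68 + o*f² (W(f, o) = (f*f)*o + 68 = f²*o + 68 = o*f² + 68 = 68 + o*f²)
G(M, z) = 2 + M + z (G(M, z) = 2 + (M + z) = 2 + M + z)
1/(W(141, 54) + G(-230, T(17, 11))) = 1/((68 + 54*141²) + (2 - 230 + (3 - 1*11))) = 1/((68 + 54*19881) + (2 - 230 + (3 - 11))) = 1/((68 + 1073574) + (2 - 230 - 8)) = 1/(1073642 - 236) = 1/1073406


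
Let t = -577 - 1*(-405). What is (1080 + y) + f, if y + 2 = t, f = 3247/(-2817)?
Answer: 2548955/2817 ≈ 904.85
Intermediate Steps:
f = -3247/2817 (f = 3247*(-1/2817) = -3247/2817 ≈ -1.1526)
t = -172 (t = -577 + 405 = -172)
y = -174 (y = -2 - 172 = -174)
(1080 + y) + f = (1080 - 174) - 3247/2817 = 906 - 3247/2817 = 2548955/2817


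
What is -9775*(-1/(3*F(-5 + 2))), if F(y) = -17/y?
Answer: 575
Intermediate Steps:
-9775*(-1/(3*F(-5 + 2))) = -9775/(-17/(-5 + 2)*(-3)) = -9775/(-17/(-3)*(-3)) = -9775/(-17*(-1/3)*(-3)) = -9775/((17/3)*(-3)) = -9775/(-17) = -9775*(-1/17) = 575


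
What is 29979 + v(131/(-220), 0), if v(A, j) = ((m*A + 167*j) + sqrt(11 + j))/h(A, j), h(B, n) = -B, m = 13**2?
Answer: 29810 + 220*sqrt(11)/131 ≈ 29816.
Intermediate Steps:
m = 169
v(A, j) = -(sqrt(11 + j) + 167*j + 169*A)/A (v(A, j) = ((169*A + 167*j) + sqrt(11 + j))/((-A)) = ((167*j + 169*A) + sqrt(11 + j))*(-1/A) = (sqrt(11 + j) + 167*j + 169*A)*(-1/A) = -(sqrt(11 + j) + 167*j + 169*A)/A)
29979 + v(131/(-220), 0) = 29979 + (-sqrt(11 + 0) - 22139/(-220) - 167*0)/((131/(-220))) = 29979 + (-sqrt(11) - 22139*(-1)/220 + 0)/((131*(-1/220))) = 29979 + (-sqrt(11) - 169*(-131/220) + 0)/(-131/220) = 29979 - 220*(-sqrt(11) + 22139/220 + 0)/131 = 29979 - 220*(22139/220 - sqrt(11))/131 = 29979 + (-169 + 220*sqrt(11)/131) = 29810 + 220*sqrt(11)/131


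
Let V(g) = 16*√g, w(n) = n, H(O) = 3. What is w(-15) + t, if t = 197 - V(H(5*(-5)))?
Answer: 182 - 16*√3 ≈ 154.29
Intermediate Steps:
t = 197 - 16*√3 ≈ 169.29
w(-15) + t = -15 + (197 - 16*√3) = 182 - 16*√3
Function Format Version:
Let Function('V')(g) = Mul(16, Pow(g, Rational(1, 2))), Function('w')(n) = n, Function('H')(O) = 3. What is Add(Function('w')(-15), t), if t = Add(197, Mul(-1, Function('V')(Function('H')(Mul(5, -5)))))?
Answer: Add(182, Mul(-16, Pow(3, Rational(1, 2)))) ≈ 154.29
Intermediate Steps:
t = Add(197, Mul(-16, Pow(3, Rational(1, 2)))) (t = Add(197, Mul(-1, Mul(16, Pow(3, Rational(1, 2))))) = Add(197, Mul(-16, Pow(3, Rational(1, 2)))) ≈ 169.29)
Add(Function('w')(-15), t) = Add(-15, Add(197, Mul(-16, Pow(3, Rational(1, 2))))) = Add(182, Mul(-16, Pow(3, Rational(1, 2))))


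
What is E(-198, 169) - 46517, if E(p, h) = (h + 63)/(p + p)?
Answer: -4605241/99 ≈ -46518.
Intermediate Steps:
E(p, h) = (63 + h)/(2*p) (E(p, h) = (63 + h)/((2*p)) = (63 + h)*(1/(2*p)) = (63 + h)/(2*p))
E(-198, 169) - 46517 = (½)*(63 + 169)/(-198) - 46517 = (½)*(-1/198)*232 - 46517 = -58/99 - 46517 = -4605241/99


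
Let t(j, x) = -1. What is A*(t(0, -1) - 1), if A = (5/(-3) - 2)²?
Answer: -242/9 ≈ -26.889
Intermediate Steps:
A = 121/9 (A = (5*(-⅓) - 2)² = (-5/3 - 2)² = (-11/3)² = 121/9 ≈ 13.444)
A*(t(0, -1) - 1) = 121*(-1 - 1)/9 = (121/9)*(-2) = -242/9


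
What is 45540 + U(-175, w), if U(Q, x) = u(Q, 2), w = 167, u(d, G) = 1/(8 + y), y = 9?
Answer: 774181/17 ≈ 45540.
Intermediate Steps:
u(d, G) = 1/17 (u(d, G) = 1/(8 + 9) = 1/17)
U(Q, x) = 1/17
45540 + U(-175, w) = 45540 + 1/17 = 774181/17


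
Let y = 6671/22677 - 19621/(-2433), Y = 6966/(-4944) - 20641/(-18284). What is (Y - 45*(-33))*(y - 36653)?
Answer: -3768772310011660118905/69269952089688 ≈ -5.4407e+7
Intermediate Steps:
Y = -1054885/3766504 (Y = 6966*(-1/4944) - 20641*(-1/18284) = -1161/824 + 20641/18284 = -1054885/3766504 ≈ -0.28007)
y = 153725320/18391047 (y = 6671*(1/22677) - 19621*(-1/2433) = 6671/22677 + 19621/2433 = 153725320/18391047 ≈ 8.3587)
(Y - 45*(-33))*(y - 36653) = (-1054885/3766504 - 45*(-33))*(153725320/18391047 - 36653) = (-1054885/3766504 + 1485)*(-673933320371/18391047) = (5592203555/3766504)*(-673933320371/18391047) = -3768772310011660118905/69269952089688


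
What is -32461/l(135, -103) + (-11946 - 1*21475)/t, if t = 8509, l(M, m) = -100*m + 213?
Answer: -627565622/89455117 ≈ -7.0154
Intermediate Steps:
l(M, m) = 213 - 100*m
-32461/l(135, -103) + (-11946 - 1*21475)/t = -32461/(213 - 100*(-103)) + (-11946 - 1*21475)/8509 = -32461/(213 + 10300) + (-11946 - 21475)*(1/8509) = -32461/10513 - 33421*1/8509 = -32461*1/10513 - 33421/8509 = -32461/10513 - 33421/8509 = -627565622/89455117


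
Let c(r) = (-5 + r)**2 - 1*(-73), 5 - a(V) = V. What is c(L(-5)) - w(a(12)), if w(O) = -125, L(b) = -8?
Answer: 367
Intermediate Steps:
a(V) = 5 - V
c(r) = 73 + (-5 + r)**2 (c(r) = (-5 + r)**2 + 73 = 73 + (-5 + r)**2)
c(L(-5)) - w(a(12)) = (73 + (-5 - 8)**2) - 1*(-125) = (73 + (-13)**2) + 125 = (73 + 169) + 125 = 242 + 125 = 367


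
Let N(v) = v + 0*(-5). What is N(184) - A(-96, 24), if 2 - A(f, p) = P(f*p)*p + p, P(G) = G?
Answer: -55090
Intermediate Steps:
N(v) = v (N(v) = v + 0 = v)
A(f, p) = 2 - p - f*p² (A(f, p) = 2 - ((f*p)*p + p) = 2 - (f*p² + p) = 2 - (p + f*p²) = 2 + (-p - f*p²) = 2 - p - f*p²)
N(184) - A(-96, 24) = 184 - (2 - 1*24 - 1*(-96)*24²) = 184 - (2 - 24 - 1*(-96)*576) = 184 - (2 - 24 + 55296) = 184 - 1*55274 = 184 - 55274 = -55090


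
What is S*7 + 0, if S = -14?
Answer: -98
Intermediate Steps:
S*7 + 0 = -14*7 + 0 = -98 + 0 = -98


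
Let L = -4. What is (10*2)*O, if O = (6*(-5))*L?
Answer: 2400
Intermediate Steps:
O = 120 (O = (6*(-5))*(-4) = -30*(-4) = 120)
(10*2)*O = (10*2)*120 = 20*120 = 2400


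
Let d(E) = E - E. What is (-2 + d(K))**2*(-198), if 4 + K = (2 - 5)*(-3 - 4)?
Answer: -792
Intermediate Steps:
K = 17 (K = -4 + (2 - 5)*(-3 - 4) = -4 - 3*(-7) = -4 + 21 = 17)
d(E) = 0
(-2 + d(K))**2*(-198) = (-2 + 0)**2*(-198) = (-2)**2*(-198) = 4*(-198) = -792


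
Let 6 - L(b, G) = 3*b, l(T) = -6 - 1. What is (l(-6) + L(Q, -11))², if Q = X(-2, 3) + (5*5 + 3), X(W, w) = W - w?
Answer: 4900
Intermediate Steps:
l(T) = -7
Q = 23 (Q = (-2 - 1*3) + (5*5 + 3) = (-2 - 3) + (25 + 3) = -5 + 28 = 23)
L(b, G) = 6 - 3*b
(l(-6) + L(Q, -11))² = (-7 + (6 - 3*23))² = (-7 + (6 - 69))² = (-7 - 63)² = (-70)² = 4900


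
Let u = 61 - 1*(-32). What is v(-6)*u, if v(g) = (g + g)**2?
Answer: 13392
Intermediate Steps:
u = 93 (u = 61 + 32 = 93)
v(g) = 4*g**2 (v(g) = (2*g)**2 = 4*g**2)
v(-6)*u = (4*(-6)**2)*93 = (4*36)*93 = 144*93 = 13392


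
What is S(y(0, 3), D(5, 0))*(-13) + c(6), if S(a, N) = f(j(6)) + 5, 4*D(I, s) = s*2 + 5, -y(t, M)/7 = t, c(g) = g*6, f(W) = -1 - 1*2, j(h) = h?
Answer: 10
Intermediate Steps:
f(W) = -3 (f(W) = -1 - 2 = -3)
c(g) = 6*g
y(t, M) = -7*t
D(I, s) = 5/4 + s/2 (D(I, s) = (s*2 + 5)/4 = (2*s + 5)/4 = (5 + 2*s)/4 = 5/4 + s/2)
S(a, N) = 2 (S(a, N) = -3 + 5 = 2)
S(y(0, 3), D(5, 0))*(-13) + c(6) = 2*(-13) + 6*6 = -26 + 36 = 10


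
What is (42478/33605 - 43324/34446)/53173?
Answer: 3647084/30775411247295 ≈ 1.1851e-7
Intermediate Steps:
(42478/33605 - 43324/34446)/53173 = (42478*(1/33605) - 43324*1/34446)*(1/53173) = (42478/33605 - 21662/17223)*(1/53173) = (3647084/578778915)*(1/53173) = 3647084/30775411247295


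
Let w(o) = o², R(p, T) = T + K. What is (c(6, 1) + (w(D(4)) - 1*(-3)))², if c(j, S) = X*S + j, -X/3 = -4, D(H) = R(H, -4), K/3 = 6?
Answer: 47089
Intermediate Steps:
K = 18 (K = 3*6 = 18)
R(p, T) = 18 + T (R(p, T) = T + 18 = 18 + T)
D(H) = 14 (D(H) = 18 - 4 = 14)
X = 12 (X = -3*(-4) = 12)
c(j, S) = j + 12*S (c(j, S) = 12*S + j = j + 12*S)
(c(6, 1) + (w(D(4)) - 1*(-3)))² = ((6 + 12*1) + (14² - 1*(-3)))² = ((6 + 12) + (196 + 3))² = (18 + 199)² = 217² = 47089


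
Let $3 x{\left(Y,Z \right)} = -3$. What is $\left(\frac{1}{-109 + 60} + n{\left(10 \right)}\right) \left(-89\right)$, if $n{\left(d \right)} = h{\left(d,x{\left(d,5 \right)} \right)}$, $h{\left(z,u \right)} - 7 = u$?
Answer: $- \frac{26077}{49} \approx -532.18$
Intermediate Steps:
$x{\left(Y,Z \right)} = -1$ ($x{\left(Y,Z \right)} = \frac{1}{3} \left(-3\right) = -1$)
$h{\left(z,u \right)} = 7 + u$
$n{\left(d \right)} = 6$ ($n{\left(d \right)} = 7 - 1 = 6$)
$\left(\frac{1}{-109 + 60} + n{\left(10 \right)}\right) \left(-89\right) = \left(\frac{1}{-109 + 60} + 6\right) \left(-89\right) = \left(\frac{1}{-49} + 6\right) \left(-89\right) = \left(- \frac{1}{49} + 6\right) \left(-89\right) = \frac{293}{49} \left(-89\right) = - \frac{26077}{49}$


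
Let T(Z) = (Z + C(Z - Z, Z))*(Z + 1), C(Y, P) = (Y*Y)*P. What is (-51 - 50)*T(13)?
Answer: -18382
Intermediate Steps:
C(Y, P) = P*Y**2 (C(Y, P) = Y**2*P = P*Y**2)
T(Z) = Z*(1 + Z) (T(Z) = (Z + Z*(Z - Z)**2)*(Z + 1) = (Z + Z*0**2)*(1 + Z) = (Z + Z*0)*(1 + Z) = (Z + 0)*(1 + Z) = Z*(1 + Z))
(-51 - 50)*T(13) = (-51 - 50)*(13*(1 + 13)) = -1313*14 = -101*182 = -18382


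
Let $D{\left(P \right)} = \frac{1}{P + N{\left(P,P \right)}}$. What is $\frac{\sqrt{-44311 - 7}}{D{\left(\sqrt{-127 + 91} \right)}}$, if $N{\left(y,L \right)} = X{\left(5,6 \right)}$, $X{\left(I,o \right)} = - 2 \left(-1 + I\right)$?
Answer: $\sqrt{44318} \left(-6 - 8 i\right) \approx -1263.1 - 1684.1 i$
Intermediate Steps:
$X{\left(I,o \right)} = 2 - 2 I$
$N{\left(y,L \right)} = -8$ ($N{\left(y,L \right)} = 2 - 10 = -8$)
$D{\left(P \right)} = \frac{1}{-8 + P}$ ($D{\left(P \right)} = \frac{1}{P - 8} = \frac{1}{-8 + P}$)
$\frac{\sqrt{-44311 - 7}}{D{\left(\sqrt{-127 + 91} \right)}} = \frac{\sqrt{-44311 - 7}}{\frac{1}{-8 + \sqrt{-127 + 91}}} = \frac{\sqrt{-44318}}{\frac{1}{-8 + \sqrt{-36}}} = \frac{i \sqrt{44318}}{\frac{1}{-8 + 6 i}} = \frac{i \sqrt{44318}}{\frac{1}{100} \left(-8 - 6 i\right)} = i \sqrt{44318} \left(-8 + 6 i\right)$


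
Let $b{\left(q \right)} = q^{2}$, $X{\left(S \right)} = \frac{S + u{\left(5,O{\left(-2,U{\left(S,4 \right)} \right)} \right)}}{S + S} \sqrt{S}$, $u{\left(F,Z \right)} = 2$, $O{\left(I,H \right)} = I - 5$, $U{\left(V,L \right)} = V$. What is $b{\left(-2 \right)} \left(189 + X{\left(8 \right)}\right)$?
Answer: $756 + 5 \sqrt{2} \approx 763.07$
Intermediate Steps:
$O{\left(I,H \right)} = -5 + I$
$X{\left(S \right)} = \frac{2 + S}{2 \sqrt{S}}$ ($X{\left(S \right)} = \frac{S + 2}{S + S} \sqrt{S} = \frac{2 + S}{2 S} \sqrt{S} = \frac{2 + S}{2 \sqrt{S}}$)
$b{\left(-2 \right)} \left(189 + X{\left(8 \right)}\right) = \left(-2\right)^{2} \left(189 + \frac{2 + 8}{2 \cdot 2 \sqrt{2}}\right) = 4 \left(189 + \frac{1}{2} \frac{\sqrt{2}}{4} \cdot 10\right) = 4 \left(189 + \frac{5 \sqrt{2}}{4}\right) = 756 + 5 \sqrt{2}$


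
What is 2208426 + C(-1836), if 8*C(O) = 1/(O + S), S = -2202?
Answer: 71340993503/32304 ≈ 2.2084e+6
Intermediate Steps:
C(O) = 1/(8*(-2202 + O)) (C(O) = 1/(8*(O - 2202)) = 1/(8*(-2202 + O)))
2208426 + C(-1836) = 2208426 + 1/(8*(-2202 - 1836)) = 2208426 + (⅛)/(-4038) = 2208426 + (⅛)*(-1/4038) = 2208426 - 1/32304 = 71340993503/32304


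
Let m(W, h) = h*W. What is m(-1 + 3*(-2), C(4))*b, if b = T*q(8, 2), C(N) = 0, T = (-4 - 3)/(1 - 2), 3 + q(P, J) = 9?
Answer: 0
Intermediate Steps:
q(P, J) = 6 (q(P, J) = -3 + 9 = 6)
T = 7 (T = -7/(-1) = -7*(-1) = 7)
m(W, h) = W*h
b = 42 (b = 7*6 = 42)
m(-1 + 3*(-2), C(4))*b = ((-1 + 3*(-2))*0)*42 = ((-1 - 6)*0)*42 = -7*0*42 = 0*42 = 0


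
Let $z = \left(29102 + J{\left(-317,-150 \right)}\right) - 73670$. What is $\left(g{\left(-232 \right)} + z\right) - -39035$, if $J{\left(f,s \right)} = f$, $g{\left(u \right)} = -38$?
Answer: $-5888$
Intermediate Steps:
$z = -44885$ ($z = \left(29102 - 317\right) - 73670 = 28785 - 73670 = -44885$)
$\left(g{\left(-232 \right)} + z\right) - -39035 = \left(-38 - 44885\right) - -39035 = -44923 + 39035 = -5888$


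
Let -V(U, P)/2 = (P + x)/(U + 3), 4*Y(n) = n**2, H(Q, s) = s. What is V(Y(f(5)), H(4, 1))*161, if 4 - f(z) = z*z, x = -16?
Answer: 6440/151 ≈ 42.649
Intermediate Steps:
f(z) = 4 - z**2 (f(z) = 4 - z*z = 4 - z**2)
Y(n) = n**2/4
V(U, P) = -2*(-16 + P)/(3 + U) (V(U, P) = -2*(P - 16)/(U + 3) = -2*(-16 + P)/(3 + U))
V(Y(f(5)), H(4, 1))*161 = (2*(16 - 1*1)/(3 + (4 - 1*5**2)**2/4))*161 = (2*(16 - 1)/(3 + (4 - 1*25)**2/4))*161 = (2*15/(3 + (4 - 25)**2/4))*161 = (2*15/(3 + (1/4)*(-21)**2))*161 = (2*15/(3 + (1/4)*441))*161 = (2*15/(3 + 441/4))*161 = (2*15/(453/4))*161 = (2*(4/453)*15)*161 = (40/151)*161 = 6440/151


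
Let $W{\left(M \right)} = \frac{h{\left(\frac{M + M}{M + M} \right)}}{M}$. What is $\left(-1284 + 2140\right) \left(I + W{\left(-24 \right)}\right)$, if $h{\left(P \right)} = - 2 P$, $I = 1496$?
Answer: $\frac{3841942}{3} \approx 1.2806 \cdot 10^{6}$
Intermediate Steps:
$W{\left(M \right)} = - \frac{2}{M}$ ($W{\left(M \right)} = \frac{\left(-2\right) \frac{M + M}{M + M}}{M} = \frac{\left(-2\right) \frac{2 M}{2 M}}{M} = \frac{\left(-2\right) 2 M \frac{1}{2 M}}{M} = \frac{\left(-2\right) 1}{M} = - \frac{2}{M}$)
$\left(-1284 + 2140\right) \left(I + W{\left(-24 \right)}\right) = \left(-1284 + 2140\right) \left(1496 - \frac{2}{-24}\right) = 856 \left(1496 - - \frac{1}{12}\right) = 856 \left(1496 + \frac{1}{12}\right) = 856 \cdot \frac{17953}{12} = \frac{3841942}{3}$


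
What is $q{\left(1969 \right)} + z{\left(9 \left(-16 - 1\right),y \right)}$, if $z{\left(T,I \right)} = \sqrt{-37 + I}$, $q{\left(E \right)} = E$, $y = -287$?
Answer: $1969 + 18 i \approx 1969.0 + 18.0 i$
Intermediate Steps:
$q{\left(1969 \right)} + z{\left(9 \left(-16 - 1\right),y \right)} = 1969 + \sqrt{-37 - 287} = 1969 + \sqrt{-324} = 1969 + 18 i$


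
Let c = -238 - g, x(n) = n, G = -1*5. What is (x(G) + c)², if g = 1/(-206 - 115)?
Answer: 6084312004/103041 ≈ 59048.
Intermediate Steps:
g = -1/321 (g = 1/(-321) = -1/321 ≈ -0.0031153)
G = -5
c = -76397/321 (c = -238 - 1*(-1/321) = -238 + 1/321 = -76397/321 ≈ -238.00)
(x(G) + c)² = (-5 - 76397/321)² = (-78002/321)² = 6084312004/103041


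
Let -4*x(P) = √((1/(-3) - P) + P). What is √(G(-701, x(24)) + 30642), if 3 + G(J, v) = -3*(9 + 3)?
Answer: 101*√3 ≈ 174.94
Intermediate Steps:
x(P) = -I*√3/12 (x(P) = -√((1/(-3) - P) + P)/4 = -√((-⅓ - P) + P)/4 = -I*√3/12)
G(J, v) = -39 (G(J, v) = -3 - 3*(9 + 3) = -3 - 3*12 = -3 - 36 = -39)
√(G(-701, x(24)) + 30642) = √(-39 + 30642) = √30603 = 101*√3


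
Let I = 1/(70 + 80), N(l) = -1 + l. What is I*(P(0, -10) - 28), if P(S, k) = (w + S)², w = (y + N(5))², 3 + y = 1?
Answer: -2/25 ≈ -0.080000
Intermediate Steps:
y = -2 (y = -3 + 1 = -2)
w = 4 (w = (-2 + (-1 + 5))² = (-2 + 4)² = 2² = 4)
P(S, k) = (4 + S)²
I = 1/150 ≈ 0.0066667
I*(P(0, -10) - 28) = ((4 + 0)² - 28)/150 = (4² - 28)/150 = (16 - 28)/150 = (1/150)*(-12) = -2/25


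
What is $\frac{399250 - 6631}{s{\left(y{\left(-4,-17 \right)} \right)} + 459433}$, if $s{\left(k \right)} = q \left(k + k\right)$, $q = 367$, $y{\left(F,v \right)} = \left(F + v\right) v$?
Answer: $\frac{392619}{721471} \approx 0.54419$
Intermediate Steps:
$y{\left(F,v \right)} = v \left(F + v\right)$
$s{\left(k \right)} = 734 k$ ($s{\left(k \right)} = 367 \left(k + k\right) = 367 \cdot 2 k = 734 k$)
$\frac{399250 - 6631}{s{\left(y{\left(-4,-17 \right)} \right)} + 459433} = \frac{399250 - 6631}{734 \left(- 17 \left(-4 - 17\right)\right) + 459433} = \frac{392619}{734 \left(\left(-17\right) \left(-21\right)\right) + 459433} = \frac{392619}{734 \cdot 357 + 459433} = \frac{392619}{262038 + 459433} = \frac{392619}{721471}$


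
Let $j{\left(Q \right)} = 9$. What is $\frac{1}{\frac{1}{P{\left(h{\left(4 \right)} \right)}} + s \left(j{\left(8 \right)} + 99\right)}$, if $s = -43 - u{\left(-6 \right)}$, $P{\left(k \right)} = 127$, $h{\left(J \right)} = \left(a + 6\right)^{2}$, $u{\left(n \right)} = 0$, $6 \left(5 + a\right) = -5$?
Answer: $- \frac{127}{589787} \approx -0.00021533$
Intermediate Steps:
$a = - \frac{35}{6}$ ($a = -5 + \frac{1}{6} \left(-5\right) = -5 - \frac{5}{6} = - \frac{35}{6} \approx -5.8333$)
$h{\left(J \right)} = \frac{1}{36}$ ($h{\left(J \right)} = \left(- \frac{35}{6} + 6\right)^{2} = \left(\frac{1}{6}\right)^{2} = \frac{1}{36}$)
$s = -43$ ($s = -43 - 0 = -43 + 0 = -43$)
$\frac{1}{\frac{1}{P{\left(h{\left(4 \right)} \right)}} + s \left(j{\left(8 \right)} + 99\right)} = \frac{1}{\frac{1}{127} - 43 \left(9 + 99\right)} = \frac{1}{\frac{1}{127} - 4644} = \frac{1}{- \frac{589787}{127}} = - \frac{127}{589787}$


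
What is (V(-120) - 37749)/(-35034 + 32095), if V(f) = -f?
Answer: 37629/2939 ≈ 12.803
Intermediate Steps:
(V(-120) - 37749)/(-35034 + 32095) = (-1*(-120) - 37749)/(-35034 + 32095) = (120 - 37749)/(-2939) = -37629*(-1/2939) = 37629/2939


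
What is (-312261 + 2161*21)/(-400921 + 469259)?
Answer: -133440/34169 ≈ -3.9053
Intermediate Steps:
(-312261 + 2161*21)/(-400921 + 469259) = (-312261 + 45381)/68338 = -266880*1/68338 = -133440/34169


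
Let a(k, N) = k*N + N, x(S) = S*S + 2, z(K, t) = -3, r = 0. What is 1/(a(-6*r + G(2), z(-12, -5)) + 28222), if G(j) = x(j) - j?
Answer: 1/28207 ≈ 3.5452e-5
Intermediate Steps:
x(S) = 2 + S² (x(S) = S² + 2 = 2 + S²)
G(j) = 2 + j² - j (G(j) = (2 + j²) - j = 2 + j² - j)
a(k, N) = N + N*k (a(k, N) = N*k + N = N + N*k)
1/(a(-6*r + G(2), z(-12, -5)) + 28222) = 1/(-3*(1 + (-6*0 + (2 + 2² - 1*2))) + 28222) = 1/(-3*(1 + (0 + (2 + 4 - 2))) + 28222) = 1/(-3*(1 + (0 + 4)) + 28222) = 1/(-3*(1 + 4) + 28222) = 1/(-3*5 + 28222) = 1/(-15 + 28222) = 1/28207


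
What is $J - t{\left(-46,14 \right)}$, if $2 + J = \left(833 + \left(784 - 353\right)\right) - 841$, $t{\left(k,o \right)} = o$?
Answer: $407$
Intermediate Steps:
$J = 421$ ($J = -2 + \left(\left(833 + \left(784 - 353\right)\right) - 841\right) = -2 + \left(\left(833 + 431\right) - 841\right) = -2 + \left(1264 - 841\right) = -2 + 423 = 421$)
$J - t{\left(-46,14 \right)} = 421 - 14 = 407$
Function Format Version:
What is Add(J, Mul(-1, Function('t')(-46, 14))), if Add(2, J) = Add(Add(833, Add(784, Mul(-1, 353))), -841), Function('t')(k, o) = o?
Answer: 407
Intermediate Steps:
J = 421 (J = Add(-2, Add(Add(833, Add(784, Mul(-1, 353))), -841)) = Add(-2, Add(Add(833, Add(784, -353)), -841)) = Add(-2, Add(Add(833, 431), -841)) = Add(-2, Add(1264, -841)) = Add(-2, 423) = 421)
Add(J, Mul(-1, Function('t')(-46, 14))) = Add(421, Mul(-1, 14)) = Add(421, -14) = 407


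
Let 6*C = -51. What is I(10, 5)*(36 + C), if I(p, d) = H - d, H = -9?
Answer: -385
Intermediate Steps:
I(p, d) = -9 - d
C = -17/2 (C = (⅙)*(-51) = -17/2 ≈ -8.5000)
I(10, 5)*(36 + C) = (-9 - 1*5)*(36 - 17/2) = (-9 - 5)*(55/2) = -14*55/2 = -385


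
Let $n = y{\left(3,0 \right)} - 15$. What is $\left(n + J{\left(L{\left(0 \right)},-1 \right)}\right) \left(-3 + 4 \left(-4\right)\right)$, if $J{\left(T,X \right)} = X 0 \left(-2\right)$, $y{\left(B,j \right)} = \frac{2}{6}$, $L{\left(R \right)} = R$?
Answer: $\frac{836}{3} \approx 278.67$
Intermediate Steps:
$y{\left(B,j \right)} = \frac{1}{3}$ ($y{\left(B,j \right)} = 2 \cdot \frac{1}{6} = \frac{1}{3}$)
$J{\left(T,X \right)} = 0$ ($J{\left(T,X \right)} = X 0 = 0$)
$n = - \frac{44}{3}$ ($n = \frac{1}{3} - 15 = - \frac{44}{3} \approx -14.667$)
$\left(n + J{\left(L{\left(0 \right)},-1 \right)}\right) \left(-3 + 4 \left(-4\right)\right) = \left(- \frac{44}{3} + 0\right) \left(-3 + 4 \left(-4\right)\right) = - \frac{44 \left(-3 - 16\right)}{3} = \left(- \frac{44}{3}\right) \left(-19\right) = \frac{836}{3}$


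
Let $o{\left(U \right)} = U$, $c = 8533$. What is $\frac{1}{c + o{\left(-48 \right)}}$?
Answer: $\frac{1}{8485} \approx 0.00011786$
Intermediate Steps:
$\frac{1}{c + o{\left(-48 \right)}} = \frac{1}{8533 - 48} = \frac{1}{8485}$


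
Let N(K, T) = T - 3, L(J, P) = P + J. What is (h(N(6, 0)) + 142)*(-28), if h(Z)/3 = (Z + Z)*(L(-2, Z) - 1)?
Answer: -7000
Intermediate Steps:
L(J, P) = J + P
N(K, T) = -3 + T
h(Z) = 6*Z*(-3 + Z) (h(Z) = 3*((Z + Z)*((-2 + Z) - 1)) = 3*((2*Z)*(-3 + Z)) = 3*(2*Z*(-3 + Z)) = 6*Z*(-3 + Z))
(h(N(6, 0)) + 142)*(-28) = (6*(-3 + 0)*(-3 + (-3 + 0)) + 142)*(-28) = (6*(-3)*(-3 - 3) + 142)*(-28) = (6*(-3)*(-6) + 142)*(-28) = (108 + 142)*(-28) = 250*(-28) = -7000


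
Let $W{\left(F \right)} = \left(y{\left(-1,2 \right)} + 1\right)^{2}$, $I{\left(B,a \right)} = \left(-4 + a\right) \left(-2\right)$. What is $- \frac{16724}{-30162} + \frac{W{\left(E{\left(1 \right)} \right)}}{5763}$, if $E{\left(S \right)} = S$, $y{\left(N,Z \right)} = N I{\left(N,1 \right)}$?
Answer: $\frac{5396359}{9656867} \approx 0.55881$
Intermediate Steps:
$I{\left(B,a \right)} = 8 - 2 a$
$y{\left(N,Z \right)} = 6 N$ ($y{\left(N,Z \right)} = N \left(8 - 2\right) = N 6 = 6 N$)
$W{\left(F \right)} = 25$ ($W{\left(F \right)} = \left(6 \left(-1\right) + 1\right)^{2} = \left(-6 + 1\right)^{2} = \left(-5\right)^{2} = 25$)
$- \frac{16724}{-30162} + \frac{W{\left(E{\left(1 \right)} \right)}}{5763} = - \frac{16724}{-30162} + \frac{25}{5763} = \left(-16724\right) \left(- \frac{1}{30162}\right) + 25 \cdot \frac{1}{5763} = \frac{8362}{15081} + \frac{25}{5763} = \frac{5396359}{9656867}$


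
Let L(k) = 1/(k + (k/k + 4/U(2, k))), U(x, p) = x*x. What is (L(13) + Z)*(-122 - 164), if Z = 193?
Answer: -828256/15 ≈ -55217.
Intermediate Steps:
U(x, p) = x²
L(k) = 1/(2 + k) (L(k) = 1/(k + (k/k + 4/(2²))) = 1/(k + (1 + 4/4)) = 1/(k + (1 + 4*(¼))) = 1/(k + (1 + 1)) = 1/(k + 2) = 1/(2 + k))
(L(13) + Z)*(-122 - 164) = (1/(2 + 13) + 193)*(-122 - 164) = (1/15 + 193)*(-286) = (2896/15)*(-286) = -828256/15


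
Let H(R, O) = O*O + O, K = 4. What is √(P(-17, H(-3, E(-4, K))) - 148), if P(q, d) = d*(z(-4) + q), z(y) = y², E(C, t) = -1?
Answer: 2*I*√37 ≈ 12.166*I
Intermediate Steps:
H(R, O) = O + O² (H(R, O) = O² + O = O + O²)
P(q, d) = d*(16 + q) (P(q, d) = d*((-4)² + q) = d*(16 + q))
√(P(-17, H(-3, E(-4, K))) - 148) = √((-(1 - 1))*(16 - 17) - 148) = √(-1*0*(-1) - 148) = √(0*(-1) - 148) = √(0 - 148) = √(-148) = 2*I*√37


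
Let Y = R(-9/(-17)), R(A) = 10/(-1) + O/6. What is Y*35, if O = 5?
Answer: -1925/6 ≈ -320.83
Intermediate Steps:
R(A) = -55/6 (R(A) = 10/(-1) + 5/6 = 10*(-1) + 5*(⅙) = -10 + ⅚ = -55/6)
Y = -55/6 ≈ -9.1667
Y*35 = -55/6*35 = -1925/6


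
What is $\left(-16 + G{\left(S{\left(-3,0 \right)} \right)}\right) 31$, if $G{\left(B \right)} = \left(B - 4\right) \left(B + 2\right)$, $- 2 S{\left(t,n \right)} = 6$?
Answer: $-279$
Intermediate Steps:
$S{\left(t,n \right)} = -3$ ($S{\left(t,n \right)} = \left(- \frac{1}{2}\right) 6 = -3$)
$G{\left(B \right)} = \left(-4 + B\right) \left(2 + B\right)$
$\left(-16 + G{\left(S{\left(-3,0 \right)} \right)}\right) 31 = \left(-16 - \left(2 - 9\right)\right) 31 = \left(-16 + \left(-8 + 9 + 6\right)\right) 31 = \left(-16 + 7\right) 31 = \left(-9\right) 31 = -279$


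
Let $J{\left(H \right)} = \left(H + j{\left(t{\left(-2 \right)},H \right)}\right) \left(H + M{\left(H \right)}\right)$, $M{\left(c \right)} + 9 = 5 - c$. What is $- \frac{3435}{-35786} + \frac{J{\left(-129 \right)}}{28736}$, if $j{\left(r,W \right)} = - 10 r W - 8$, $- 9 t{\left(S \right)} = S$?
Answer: $\frac{64547}{858864} \approx 0.075154$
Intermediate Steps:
$t{\left(S \right)} = - \frac{S}{9}$
$M{\left(c \right)} = -4 - c$ ($M{\left(c \right)} = -9 - \left(-5 + c\right) = -4 - c$)
$j{\left(r,W \right)} = -8 - 10 W r$ ($j{\left(r,W \right)} = - 10 W r - 8 = -8 - 10 W r$)
$J{\left(H \right)} = 32 + \frac{44 H}{9}$ ($J{\left(H \right)} = \left(H - \left(8 + 10 H \left(\left(- \frac{1}{9}\right) \left(-2\right)\right)\right)\right) \left(H - \left(4 + H\right)\right) = \left(H - \left(8 + 10 H \frac{2}{9}\right)\right) \left(-4\right) = \left(H - \left(8 + \frac{20 H}{9}\right)\right) \left(-4\right) = \left(-8 - \frac{11 H}{9}\right) \left(-4\right) = 32 + \frac{44 H}{9}$)
$- \frac{3435}{-35786} + \frac{J{\left(-129 \right)}}{28736} = - \frac{3435}{-35786} + \frac{32 + \frac{44}{9} \left(-129\right)}{28736} = \left(-3435\right) \left(- \frac{1}{35786}\right) + \left(32 - \frac{1892}{3}\right) \frac{1}{28736} = \frac{3435}{35786} - \frac{1}{48} = \frac{64547}{858864}$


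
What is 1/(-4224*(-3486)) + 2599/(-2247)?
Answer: -260339587/225080064 ≈ -1.1567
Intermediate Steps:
1/(-4224*(-3486)) + 2599/(-2247) = -1/4224*(-1/3486) + 2599*(-1/2247) = 1/14724864 - 2599/2247 = -260339587/225080064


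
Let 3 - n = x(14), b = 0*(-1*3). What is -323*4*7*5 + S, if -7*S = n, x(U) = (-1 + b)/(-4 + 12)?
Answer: -2532345/56 ≈ -45220.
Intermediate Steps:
b = 0 (b = 0*(-3) = 0)
x(U) = -1/8 (x(U) = (-1 + 0)/(-4 + 12) = -1/8)
n = 25/8 (n = 3 - 1*(-1/8) = 3 + 1/8 = 25/8 ≈ 3.1250)
S = -25/56 (S = -1/7*25/8 = -25/56 ≈ -0.44643)
-323*4*7*5 + S = -323*4*7*5 - 25/56 = -9044*5 - 25/56 = -323*140 - 25/56 = -45220 - 25/56 = -2532345/56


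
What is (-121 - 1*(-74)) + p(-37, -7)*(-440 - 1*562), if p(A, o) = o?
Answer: 6967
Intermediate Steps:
(-121 - 1*(-74)) + p(-37, -7)*(-440 - 1*562) = (-121 - 1*(-74)) - 7*(-440 - 1*562) = (-121 + 74) - 7*(-440 - 562) = -47 - 7*(-1002) = -47 + 7014 = 6967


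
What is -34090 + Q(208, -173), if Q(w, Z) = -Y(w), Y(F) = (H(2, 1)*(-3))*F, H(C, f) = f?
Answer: -33466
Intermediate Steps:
Y(F) = -3*F (Y(F) = (1*(-3))*F = -3*F)
Q(w, Z) = 3*w (Q(w, Z) = -(-3)*w = 3*w)
-34090 + Q(208, -173) = -34090 + 3*208 = -34090 + 624 = -33466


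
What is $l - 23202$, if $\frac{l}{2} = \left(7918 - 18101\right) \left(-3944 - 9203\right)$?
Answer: $267728600$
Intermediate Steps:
$l = 267751802$ ($l = 2 \left(7918 - 18101\right) \left(-3944 - 9203\right) = 2 \left(\left(-10183\right) \left(-13147\right)\right) = 2 \cdot 133875901 = 267751802$)
$l - 23202 = 267751802 - 23202 = 267728600$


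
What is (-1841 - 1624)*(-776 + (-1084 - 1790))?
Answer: 12647250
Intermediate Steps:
(-1841 - 1624)*(-776 + (-1084 - 1790)) = -3465*(-776 - 2874) = -3465*(-3650) = 12647250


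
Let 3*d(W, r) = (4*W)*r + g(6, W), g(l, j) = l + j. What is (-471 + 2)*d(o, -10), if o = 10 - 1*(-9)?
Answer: 114905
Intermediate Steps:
o = 19 (o = 10 + 9 = 19)
g(l, j) = j + l
d(W, r) = 2 + W/3 + 4*W*r/3 (d(W, r) = ((4*W)*r + (W + 6))/3 = (4*W*r + (6 + W))/3 = (6 + W + 4*W*r)/3 = 2 + W/3 + 4*W*r/3)
(-471 + 2)*d(o, -10) = (-471 + 2)*(2 + (⅓)*19 + (4/3)*19*(-10)) = -469*(2 + 19/3 - 760/3) = -469*(-245) = 114905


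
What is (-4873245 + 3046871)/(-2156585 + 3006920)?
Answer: -1826374/850335 ≈ -2.1478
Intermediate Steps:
(-4873245 + 3046871)/(-2156585 + 3006920) = -1826374/850335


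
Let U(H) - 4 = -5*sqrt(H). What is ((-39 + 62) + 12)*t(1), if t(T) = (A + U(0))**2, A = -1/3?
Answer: 4235/9 ≈ 470.56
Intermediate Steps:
A = -1/3 (A = -1*1/3 = -1/3 ≈ -0.33333)
U(H) = 4 - 5*sqrt(H)
t(T) = 121/9 (t(T) = (-1/3 + (4 - 5*sqrt(0)))**2 = (-1/3 + (4 - 5*0))**2 = (-1/3 + (4 + 0))**2 = (-1/3 + 4)**2 = (11/3)**2 = 121/9)
((-39 + 62) + 12)*t(1) = ((-39 + 62) + 12)*(121/9) = (23 + 12)*(121/9) = 35*(121/9) = 4235/9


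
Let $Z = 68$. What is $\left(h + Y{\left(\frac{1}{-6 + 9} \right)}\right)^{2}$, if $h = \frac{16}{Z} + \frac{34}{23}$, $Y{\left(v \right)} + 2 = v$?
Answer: $\frac{3025}{1375929} \approx 0.0021985$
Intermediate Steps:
$Y{\left(v \right)} = -2 + v$
$h = \frac{670}{391}$ ($h = \frac{16}{68} + \frac{34}{23} = 16 \cdot \frac{1}{68} + 34 \cdot \frac{1}{23} = \frac{4}{17} + \frac{34}{23} = \frac{670}{391} \approx 1.7136$)
$\left(h + Y{\left(\frac{1}{-6 + 9} \right)}\right)^{2} = \left(\frac{670}{391} - \left(2 - \frac{1}{-6 + 9}\right)\right)^{2} = \left(\frac{670}{391} - \left(2 - \frac{1}{3}\right)\right)^{2} = \left(\frac{670}{391} + \left(-2 + \frac{1}{3}\right)\right)^{2} = \left(\frac{670}{391} - \frac{5}{3}\right)^{2} = \left(\frac{55}{1173}\right)^{2} = \frac{3025}{1375929}$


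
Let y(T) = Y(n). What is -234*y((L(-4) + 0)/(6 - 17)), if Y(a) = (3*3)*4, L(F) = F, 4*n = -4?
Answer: -8424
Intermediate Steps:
n = -1 (n = (¼)*(-4) = -1)
Y(a) = 36 (Y(a) = 9*4 = 36)
y(T) = 36
-234*y((L(-4) + 0)/(6 - 17)) = -234*36 = -8424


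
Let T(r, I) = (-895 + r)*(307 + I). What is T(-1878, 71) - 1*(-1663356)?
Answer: 615162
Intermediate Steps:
T(-1878, 71) - 1*(-1663356) = (-274765 - 895*71 + 307*(-1878) + 71*(-1878)) - 1*(-1663356) = (-274765 - 63545 - 576546 - 133338) + 1663356 = -1048194 + 1663356 = 615162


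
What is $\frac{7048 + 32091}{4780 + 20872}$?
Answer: $\frac{39139}{25652} \approx 1.5258$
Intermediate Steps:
$\frac{7048 + 32091}{4780 + 20872} = \frac{39139}{25652}$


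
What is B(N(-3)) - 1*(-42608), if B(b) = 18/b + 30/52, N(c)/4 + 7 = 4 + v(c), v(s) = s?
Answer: 2215607/52 ≈ 42608.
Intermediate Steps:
N(c) = -12 + 4*c (N(c) = -28 + 4*(4 + c) = -28 + (16 + 4*c) = -12 + 4*c)
B(b) = 15/26 + 18/b (B(b) = 18/b + 30*(1/52) = 18/b + 15/26 = 15/26 + 18/b)
B(N(-3)) - 1*(-42608) = (15/26 + 18/(-12 + 4*(-3))) - 1*(-42608) = (15/26 + 18/(-12 - 12)) + 42608 = (15/26 + 18/(-24)) + 42608 = (15/26 + 18*(-1/24)) + 42608 = (15/26 - ¾) + 42608 = -9/52 + 42608 = 2215607/52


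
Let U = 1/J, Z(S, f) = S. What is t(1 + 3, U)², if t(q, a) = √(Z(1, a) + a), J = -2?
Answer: ½ ≈ 0.50000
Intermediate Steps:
U = -½ (U = 1/(-2) = -½ ≈ -0.50000)
t(q, a) = √(1 + a)
t(1 + 3, U)² = (√(1 - ½))² = (√(½))² = (√2/2)² = ½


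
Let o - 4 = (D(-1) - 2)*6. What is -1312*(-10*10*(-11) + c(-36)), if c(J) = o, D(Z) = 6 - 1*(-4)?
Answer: -1511424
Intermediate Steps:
D(Z) = 10 (D(Z) = 6 + 4 = 10)
o = 52 (o = 4 + (10 - 2)*6 = 4 + 8*6 = 4 + 48 = 52)
c(J) = 52
-1312*(-10*10*(-11) + c(-36)) = -1312*(-10*10*(-11) + 52) = -1312*(-100*(-11) + 52) = -1312*(1100 + 52) = -1312*1152 = -1511424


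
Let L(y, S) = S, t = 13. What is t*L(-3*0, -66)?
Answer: -858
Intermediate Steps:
t*L(-3*0, -66) = 13*(-66) = -858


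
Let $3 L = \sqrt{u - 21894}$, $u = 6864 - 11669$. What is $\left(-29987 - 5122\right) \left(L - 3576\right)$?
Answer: $125549784 - 11703 i \sqrt{26699} \approx 1.2555 \cdot 10^{8} - 1.9123 \cdot 10^{6} i$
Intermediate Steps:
$u = -4805$ ($u = 6864 - 11669 = -4805$)
$L = \frac{i \sqrt{26699}}{3}$ ($L = \frac{\sqrt{-4805 - 21894}}{3} = \frac{\sqrt{-26699}}{3} = \frac{i \sqrt{26699}}{3} \approx 54.466 i$)
$\left(-29987 - 5122\right) \left(L - 3576\right) = \left(-29987 - 5122\right) \left(\frac{i \sqrt{26699}}{3} - 3576\right) = - 35109 \left(-3576 + \frac{i \sqrt{26699}}{3}\right) = 125549784 - 11703 i \sqrt{26699}$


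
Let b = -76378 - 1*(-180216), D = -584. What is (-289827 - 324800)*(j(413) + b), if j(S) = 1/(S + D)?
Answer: -10913499556219/171 ≈ -6.3822e+10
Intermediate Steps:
j(S) = 1/(-584 + S) (j(S) = 1/(S - 584) = 1/(-584 + S))
b = 103838 (b = -76378 + 180216 = 103838)
(-289827 - 324800)*(j(413) + b) = (-289827 - 324800)*(1/(-584 + 413) + 103838) = -614627*(1/(-171) + 103838) = -614627*(-1/171 + 103838) = -614627*17756297/171 = -10913499556219/171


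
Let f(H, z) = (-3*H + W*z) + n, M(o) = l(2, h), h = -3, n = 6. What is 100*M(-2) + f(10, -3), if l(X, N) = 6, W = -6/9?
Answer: 578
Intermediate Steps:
W = -2/3 (W = -6*1/9 = -2/3 ≈ -0.66667)
M(o) = 6
f(H, z) = 6 - 3*H - 2*z/3 (f(H, z) = (-3*H - 2*z/3) + 6 = 6 - 3*H - 2*z/3)
100*M(-2) + f(10, -3) = 100*6 + (6 - 3*10 - 2/3*(-3)) = 600 + (6 - 30 + 2) = 600 - 22 = 578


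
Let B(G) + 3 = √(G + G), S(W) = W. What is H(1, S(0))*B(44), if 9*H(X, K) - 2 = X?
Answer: -1 + 2*√22/3 ≈ 2.1269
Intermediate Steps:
B(G) = -3 + √2*√G (B(G) = -3 + √(G + G) = -3 + √(2*G) = -3 + √2*√G)
H(X, K) = 2/9 + X/9
H(1, S(0))*B(44) = (2/9 + (⅑)*1)*(-3 + √2*√44) = (2/9 + ⅑)*(-3 + √2*(2*√11)) = (-3 + 2*√22)/3 = -1 + 2*√22/3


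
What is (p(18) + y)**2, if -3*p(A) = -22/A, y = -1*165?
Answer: 19749136/729 ≈ 27091.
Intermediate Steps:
y = -165
p(A) = 22/(3*A) (p(A) = -(-22)/(3*A) = 22/(3*A))
(p(18) + y)**2 = ((22/3)/18 - 165)**2 = ((22/3)*(1/18) - 165)**2 = (11/27 - 165)**2 = (-4444/27)**2 = 19749136/729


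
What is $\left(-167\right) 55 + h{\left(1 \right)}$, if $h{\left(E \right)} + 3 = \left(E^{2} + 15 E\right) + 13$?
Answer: $-9159$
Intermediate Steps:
$h{\left(E \right)} = 10 + E^{2} + 15 E$ ($h{\left(E \right)} = -3 + \left(\left(E^{2} + 15 E\right) + 13\right) = -3 + \left(13 + E^{2} + 15 E\right) = 10 + E^{2} + 15 E$)
$\left(-167\right) 55 + h{\left(1 \right)} = \left(-167\right) 55 + \left(10 + 1^{2} + 15 \cdot 1\right) = -9185 + \left(10 + 1 + 15\right) = -9185 + 26 = -9159$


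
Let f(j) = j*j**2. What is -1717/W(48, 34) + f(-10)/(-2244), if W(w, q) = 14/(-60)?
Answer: 28898860/3927 ≈ 7359.0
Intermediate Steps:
W(w, q) = -7/30 (W(w, q) = 14*(-1/60) = -7/30)
f(j) = j**3
-1717/W(48, 34) + f(-10)/(-2244) = -1717/(-7/30) + (-10)**3/(-2244) = -1717*(-30/7) - 1000*(-1/2244) = 51510/7 + 250/561 = 28898860/3927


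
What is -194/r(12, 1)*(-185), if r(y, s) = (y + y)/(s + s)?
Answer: 17945/6 ≈ 2990.8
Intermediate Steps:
r(y, s) = y/s (r(y, s) = (2*y)/((2*s)) = (2*y)*(1/(2*s)) = y/s)
-194/r(12, 1)*(-185) = -194/(12/1)*(-185) = -194/(12*1)*(-185) = -194/12*(-185) = -194*1/12*(-185) = -97/6*(-185) = 17945/6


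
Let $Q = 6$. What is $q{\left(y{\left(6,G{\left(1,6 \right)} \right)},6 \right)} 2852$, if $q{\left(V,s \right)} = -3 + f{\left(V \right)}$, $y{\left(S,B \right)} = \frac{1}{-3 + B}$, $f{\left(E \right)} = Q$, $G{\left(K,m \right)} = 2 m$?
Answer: $8556$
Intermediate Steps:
$f{\left(E \right)} = 6$
$q{\left(V,s \right)} = 3$ ($q{\left(V,s \right)} = -3 + 6 = 3$)
$q{\left(y{\left(6,G{\left(1,6 \right)} \right)},6 \right)} 2852 = 3 \cdot 2852 = 8556$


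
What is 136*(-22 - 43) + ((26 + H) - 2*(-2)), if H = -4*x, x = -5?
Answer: -8790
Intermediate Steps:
H = 20 (H = -4*(-5) = 20)
136*(-22 - 43) + ((26 + H) - 2*(-2)) = 136*(-22 - 43) + ((26 + 20) - 2*(-2)) = 136*(-65) + (46 + 4) = -8840 + 50 = -8790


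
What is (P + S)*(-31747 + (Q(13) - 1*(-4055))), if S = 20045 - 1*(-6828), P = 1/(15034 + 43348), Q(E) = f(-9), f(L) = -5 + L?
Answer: -21733964593411/29191 ≈ -7.4454e+8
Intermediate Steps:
Q(E) = -14 (Q(E) = -5 - 9 = -14)
P = 1/58382 ≈ 1.7129e-5
S = 26873 (S = 20045 + 6828 = 26873)
(P + S)*(-31747 + (Q(13) - 1*(-4055))) = (1/58382 + 26873)*(-31747 + (-14 - 1*(-4055))) = 1568899487*(-31747 + (-14 + 4055))/58382 = 1568899487*(-31747 + 4041)/58382 = (1568899487/58382)*(-27706) = -21733964593411/29191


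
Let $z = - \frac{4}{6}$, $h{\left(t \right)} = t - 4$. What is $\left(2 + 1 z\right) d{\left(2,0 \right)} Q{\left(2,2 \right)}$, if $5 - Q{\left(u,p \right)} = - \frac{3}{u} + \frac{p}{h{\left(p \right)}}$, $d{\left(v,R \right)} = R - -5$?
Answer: $50$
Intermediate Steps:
$d{\left(v,R \right)} = 5 + R$ ($d{\left(v,R \right)} = R + 5 = 5 + R$)
$h{\left(t \right)} = -4 + t$ ($h{\left(t \right)} = t - 4 = -4 + t$)
$z = - \frac{2}{3}$ ($z = \left(-4\right) \frac{1}{6} = - \frac{2}{3} \approx -0.66667$)
$Q{\left(u,p \right)} = 5 + \frac{3}{u} - \frac{p}{-4 + p}$ ($Q{\left(u,p \right)} = 5 - \left(- \frac{3}{u} + \frac{p}{-4 + p}\right) = 5 + \frac{3}{u} - \frac{p}{-4 + p}$)
$\left(2 + 1 z\right) d{\left(2,0 \right)} Q{\left(2,2 \right)} = \left(2 + 1 \left(- \frac{2}{3}\right)\right) \left(5 + 0\right) \left(5 + \frac{3}{2} - \frac{2}{-4 + 2}\right) = \left(2 - \frac{2}{3}\right) 5 \left(5 + 3 \cdot \frac{1}{2} - \frac{2}{-2}\right) = \frac{4}{3} \cdot 5 \left(5 + \frac{3}{2} - 2 \left(- \frac{1}{2}\right)\right) = \frac{20 \left(5 + \frac{3}{2} + 1\right)}{3} = \frac{20}{3} \cdot \frac{15}{2} = 50$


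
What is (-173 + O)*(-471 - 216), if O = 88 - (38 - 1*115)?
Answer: 5496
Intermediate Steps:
O = 165 (O = 88 - (38 - 115) = 88 - 1*(-77) = 88 + 77 = 165)
(-173 + O)*(-471 - 216) = (-173 + 165)*(-471 - 216) = -8*(-687) = 5496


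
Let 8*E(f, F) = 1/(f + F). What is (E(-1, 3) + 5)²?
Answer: 6561/256 ≈ 25.629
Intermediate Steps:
E(f, F) = 1/(8*(F + f)) (E(f, F) = 1/(8*(f + F)) = 1/(8*(F + f)))
(E(-1, 3) + 5)² = (1/(8*(3 - 1)) + 5)² = ((⅛)/2 + 5)² = ((⅛)*(½) + 5)² = (1/16 + 5)² = (81/16)² = 6561/256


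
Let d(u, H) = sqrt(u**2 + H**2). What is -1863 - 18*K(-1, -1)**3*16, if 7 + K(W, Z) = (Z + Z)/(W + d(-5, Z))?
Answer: 1583822241/15625 + 54196416*sqrt(26)/15625 ≈ 1.1905e+5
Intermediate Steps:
d(u, H) = sqrt(H**2 + u**2)
K(W, Z) = -7 + 2*Z/(W + sqrt(25 + Z**2)) (K(W, Z) = -7 + (Z + Z)/(W + sqrt(Z**2 + (-5)**2)) = -7 + (2*Z)/(W + sqrt(Z**2 + 25)) = -7 + (2*Z)/(W + sqrt(25 + Z**2)) = -7 + 2*Z/(W + sqrt(25 + Z**2)))
-1863 - 18*K(-1, -1)**3*16 = -1863 - 18*((-7*(-1) - 7*sqrt(25 + (-1)**2) + 2*(-1))/(-1 + sqrt(25 + (-1)**2)))**3*16 = -1863 - 18*((7 - 7*sqrt(25 + 1) - 2)/(-1 + sqrt(25 + 1)))**3*16 = -1863 - 18*((7 - 7*sqrt(26) - 2)/(-1 + sqrt(26)))**3*16 = -1863 - 18*((5 - 7*sqrt(26))/(-1 + sqrt(26)))**3*16 = -1863 - 18*((5 - 7*sqrt(26))**3/(-1 + sqrt(26))**3)*16 = -1863 - 18*(5 - 7*sqrt(26))**3/(-1 + sqrt(26))**3*16 = -1863 - 288*(5 - 7*sqrt(26))**3/(-1 + sqrt(26))**3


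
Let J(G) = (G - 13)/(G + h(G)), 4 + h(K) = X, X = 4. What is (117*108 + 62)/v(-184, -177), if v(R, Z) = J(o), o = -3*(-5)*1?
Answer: 95235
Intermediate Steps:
h(K) = 0 (h(K) = -4 + 4 = 0)
o = 15 (o = 15*1 = 15)
J(G) = (-13 + G)/G (J(G) = (G - 13)/(G + 0) = (-13 + G)/G)
v(R, Z) = 2/15 (v(R, Z) = (-13 + 15)/15 = (1/15)*2 = 2/15)
(117*108 + 62)/v(-184, -177) = (117*108 + 62)/(2/15) = (12636 + 62)*(15/2) = 12698*(15/2) = 95235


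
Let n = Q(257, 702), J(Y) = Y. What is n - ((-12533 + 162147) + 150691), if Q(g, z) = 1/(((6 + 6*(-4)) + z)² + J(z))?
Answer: -140710310189/468558 ≈ -3.0031e+5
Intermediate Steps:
Q(g, z) = 1/(z + (-18 + z)²) (Q(g, z) = 1/(((6 + 6*(-4)) + z)² + z) = 1/(((6 - 24) + z)² + z) = 1/((-18 + z)² + z) = 1/(z + (-18 + z)²))
n = 1/468558 (n = 1/(702 + (-18 + 702)²) = 1/(702 + 684²) = 1/(702 + 467856) = 1/468558 ≈ 2.1342e-6)
n - ((-12533 + 162147) + 150691) = 1/468558 - ((-12533 + 162147) + 150691) = 1/468558 - (149614 + 150691) = 1/468558 - 1*300305 = 1/468558 - 300305 = -140710310189/468558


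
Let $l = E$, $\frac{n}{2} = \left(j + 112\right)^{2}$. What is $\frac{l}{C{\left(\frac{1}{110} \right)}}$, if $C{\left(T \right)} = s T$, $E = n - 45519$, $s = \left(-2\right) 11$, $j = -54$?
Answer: $193955$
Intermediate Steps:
$s = -22$
$n = 6728$ ($n = 2 \left(-54 + 112\right)^{2} = 2 \cdot 58^{2} = 2 \cdot 3364 = 6728$)
$E = -38791$ ($E = 6728 - 45519 = -38791$)
$C{\left(T \right)} = - 22 T$
$l = -38791$
$\frac{l}{C{\left(\frac{1}{110} \right)}} = - \frac{38791}{\left(-22\right) \frac{1}{110}} = - \frac{38791}{- \frac{1}{5}} = \left(-38791\right) \left(-5\right) = 193955$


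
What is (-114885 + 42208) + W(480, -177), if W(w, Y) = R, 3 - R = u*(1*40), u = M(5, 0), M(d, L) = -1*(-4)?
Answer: -72834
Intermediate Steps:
M(d, L) = 4
u = 4
R = -157 (R = 3 - 4*1*40 = 3 - 4*40 = 3 - 1*160 = 3 - 160 = -157)
W(w, Y) = -157
(-114885 + 42208) + W(480, -177) = (-114885 + 42208) - 157 = -72677 - 157 = -72834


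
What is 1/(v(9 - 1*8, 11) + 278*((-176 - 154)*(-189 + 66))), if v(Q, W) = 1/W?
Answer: 11/124124221 ≈ 8.8621e-8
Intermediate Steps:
1/(v(9 - 1*8, 11) + 278*((-176 - 154)*(-189 + 66))) = 1/(1/11 + 278*((-176 - 154)*(-189 + 66))) = 1/(1/11 + 278*(-330*(-123))) = 1/(1/11 + 278*40590) = 1/(1/11 + 11284020) = 1/(124124221/11) = 11/124124221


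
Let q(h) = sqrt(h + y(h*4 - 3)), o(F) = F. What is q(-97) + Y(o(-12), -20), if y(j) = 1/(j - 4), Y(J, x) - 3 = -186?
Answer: -183 + 2*I*sqrt(3783705)/395 ≈ -183.0 + 9.849*I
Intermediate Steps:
Y(J, x) = -183 (Y(J, x) = 3 - 186 = -183)
y(j) = 1/(-4 + j)
q(h) = sqrt(h + 1/(-7 + 4*h)) (q(h) = sqrt(h + 1/(-4 + (h*4 - 3))) = sqrt(h + 1/(-4 + (4*h - 3))) = sqrt(h + 1/(-4 + (-3 + 4*h))) = sqrt(h + 1/(-7 + 4*h)))
q(-97) + Y(o(-12), -20) = sqrt((1 - 97*(-7 + 4*(-97)))/(-7 + 4*(-97))) - 183 = sqrt((1 - 97*(-7 - 388))/(-7 - 388)) - 183 = sqrt((1 - 97*(-395))/(-395)) - 183 = sqrt(-(1 + 38315)/395) - 183 = sqrt(-1/395*38316) - 183 = sqrt(-38316/395) - 183 = 2*I*sqrt(3783705)/395 - 183 = -183 + 2*I*sqrt(3783705)/395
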